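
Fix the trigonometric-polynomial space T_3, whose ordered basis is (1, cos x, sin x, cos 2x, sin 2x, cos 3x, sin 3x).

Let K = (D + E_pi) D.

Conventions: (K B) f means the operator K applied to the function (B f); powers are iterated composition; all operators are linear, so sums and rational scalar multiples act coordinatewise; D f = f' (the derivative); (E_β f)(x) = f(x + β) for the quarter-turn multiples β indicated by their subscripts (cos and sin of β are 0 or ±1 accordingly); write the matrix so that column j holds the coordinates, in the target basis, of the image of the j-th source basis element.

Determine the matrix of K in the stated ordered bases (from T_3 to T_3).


the matrix is [[0, 0, 0, 0, 0, 0, 0]; [0, -1, -1, 0, 0, 0, 0]; [0, 1, -1, 0, 0, 0, 0]; [0, 0, 0, -4, 2, 0, 0]; [0, 0, 0, -2, -4, 0, 0]; [0, 0, 0, 0, 0, -9, -3]; [0, 0, 0, 0, 0, 3, -9]] (rows listed top to bottom)

image of 1: 0
image of cos x: -cos x + sin x
image of sin x: -cos x - sin x
image of cos 2x: -4cos 2x - 2sin 2x
image of sin 2x: 2cos 2x - 4sin 2x
image of cos 3x: -9cos 3x + 3sin 3x
image of sin 3x: -3cos 3x - 9sin 3x
each image's coordinates form column j of the matrix


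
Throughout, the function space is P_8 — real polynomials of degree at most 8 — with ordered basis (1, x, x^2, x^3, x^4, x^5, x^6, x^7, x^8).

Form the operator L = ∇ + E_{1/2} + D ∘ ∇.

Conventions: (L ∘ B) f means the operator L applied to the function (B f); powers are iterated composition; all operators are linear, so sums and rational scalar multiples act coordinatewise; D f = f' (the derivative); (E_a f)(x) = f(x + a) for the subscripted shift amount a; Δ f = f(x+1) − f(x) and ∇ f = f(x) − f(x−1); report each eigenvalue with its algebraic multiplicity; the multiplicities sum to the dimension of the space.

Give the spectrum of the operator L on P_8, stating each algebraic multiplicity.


image of 1: 1
image of x: x + 3/2
image of x^2: x^2 + 3x + 5/4
image of x^3: x^3 + (9/2)x^2 + (15/4)x - 15/8
image of x^4: x^4 + 6x^3 + (15/2)x^2 - (15/2)x + 49/16
image of x^5: x^5 + (15/2)x^4 + (25/2)x^3 - (75/4)x^2 + (245/16)x - 127/32
image of x^6: x^6 + 9x^5 + (75/4)x^4 - (75/2)x^3 + (735/16)x^2 - (381/16)x + 321/64
image of x^7: x^7 + (21/2)x^6 + (105/4)x^5 - (525/8)x^4 + (1715/16)x^3 - (2667/32)x^2 + (2247/64)x - 767/128
image of x^8: x^8 + 12x^7 + 35x^6 - 105x^5 + (1715/8)x^4 - (889/4)x^3 + (2247/16)x^2 - (767/16)x + 1793/256
the matrix is upper triangular; its diagonal is (1, 1, 1, 1, 1, 1, 1, 1, 1)
for a triangular matrix the eigenvalues are the diagonal entries, with algebraic multiplicity their repetition count

λ = 1 (multiplicity 9)


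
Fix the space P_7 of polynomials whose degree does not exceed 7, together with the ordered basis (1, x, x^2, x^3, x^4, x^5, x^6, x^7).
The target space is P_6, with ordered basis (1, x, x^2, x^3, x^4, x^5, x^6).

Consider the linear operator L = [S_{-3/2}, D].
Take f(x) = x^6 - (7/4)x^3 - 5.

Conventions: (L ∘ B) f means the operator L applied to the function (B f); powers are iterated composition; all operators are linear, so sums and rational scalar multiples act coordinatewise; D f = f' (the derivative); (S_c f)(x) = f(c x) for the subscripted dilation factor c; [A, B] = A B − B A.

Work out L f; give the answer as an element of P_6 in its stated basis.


D f = 6x^5 - (21/4)x^2
S_{-3/2} D f = -(729/16)x^5 - (189/16)x^2
S_{-3/2} f = (729/64)x^6 + (189/32)x^3 - 5
D S_{-3/2} f = (2187/32)x^5 + (567/32)x^2
[S_{-3/2}, D] f = -(3645/32)x^5 - (945/32)x^2

the image equals g(x) = -(3645/32)x^5 - (945/32)x^2


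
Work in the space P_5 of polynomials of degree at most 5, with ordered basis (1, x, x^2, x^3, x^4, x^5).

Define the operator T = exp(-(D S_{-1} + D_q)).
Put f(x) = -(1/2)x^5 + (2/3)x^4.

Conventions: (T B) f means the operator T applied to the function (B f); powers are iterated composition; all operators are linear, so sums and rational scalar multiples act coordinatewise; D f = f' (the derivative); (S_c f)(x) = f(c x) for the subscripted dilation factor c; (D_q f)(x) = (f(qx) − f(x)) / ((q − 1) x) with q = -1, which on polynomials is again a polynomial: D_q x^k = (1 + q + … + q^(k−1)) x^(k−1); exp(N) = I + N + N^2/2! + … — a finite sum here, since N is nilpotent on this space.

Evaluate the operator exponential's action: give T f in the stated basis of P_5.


order-1 term: -2x^4 - (8/3)x^3
order-2 term: 4x^3 - (8/3)x^2
order-3 term: (8/3)x^2 + (16/9)x
order-4 term: -(4/3)x
the series for exp(-(D S_{-1} + D_q)) f terminates at order 4
exp(-(D S_{-1} + D_q)) f = -(1/2)x^5 - (4/3)x^4 + (4/3)x^3 + (4/9)x

the image equals g(x) = -(1/2)x^5 - (4/3)x^4 + (4/3)x^3 + (4/9)x


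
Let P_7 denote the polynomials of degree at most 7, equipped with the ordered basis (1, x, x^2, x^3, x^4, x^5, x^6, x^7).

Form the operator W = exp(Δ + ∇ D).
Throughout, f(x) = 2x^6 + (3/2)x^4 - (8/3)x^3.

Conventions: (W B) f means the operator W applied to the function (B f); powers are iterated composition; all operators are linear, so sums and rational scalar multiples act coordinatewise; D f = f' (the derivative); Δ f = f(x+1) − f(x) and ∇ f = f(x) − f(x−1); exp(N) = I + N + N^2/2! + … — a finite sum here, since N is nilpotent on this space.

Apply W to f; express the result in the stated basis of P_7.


the image equals g(x) = 2x^6 + 12x^5 + (243/2)x^4 + (970/3)x^3 + 1318x^2 + 1300x + 9607/6

order-1 term: 12x^5 + 90x^4 - 74x^3 + 169x^2 - 84x + 161/6
order-2 term: 30x^4 + 360x^3 + 579x^2 - 374x + 973/2
order-3 term: 40x^3 + 540x^2 + 1386x + 793/3
order-4 term: 30x^2 + 360x + 1463/2
order-5 term: 12x + 90
order-6 term: 2
the series for exp(Δ + ∇ D) f terminates at order 6
exp(Δ + ∇ D) f = 2x^6 + 12x^5 + (243/2)x^4 + (970/3)x^3 + 1318x^2 + 1300x + 9607/6


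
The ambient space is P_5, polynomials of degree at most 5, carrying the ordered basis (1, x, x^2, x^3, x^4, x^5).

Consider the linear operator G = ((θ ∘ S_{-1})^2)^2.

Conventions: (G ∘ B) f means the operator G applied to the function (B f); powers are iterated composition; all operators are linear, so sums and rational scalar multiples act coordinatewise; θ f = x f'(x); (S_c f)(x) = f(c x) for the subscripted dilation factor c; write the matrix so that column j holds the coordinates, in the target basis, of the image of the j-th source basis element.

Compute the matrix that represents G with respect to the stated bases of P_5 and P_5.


image of 1: 0
image of x: x
image of x^2: 16x^2
image of x^3: 81x^3
image of x^4: 256x^4
image of x^5: 625x^5
each image's coordinates form column j of the matrix

the matrix is [[0, 0, 0, 0, 0, 0]; [0, 1, 0, 0, 0, 0]; [0, 0, 16, 0, 0, 0]; [0, 0, 0, 81, 0, 0]; [0, 0, 0, 0, 256, 0]; [0, 0, 0, 0, 0, 625]] (rows listed top to bottom)


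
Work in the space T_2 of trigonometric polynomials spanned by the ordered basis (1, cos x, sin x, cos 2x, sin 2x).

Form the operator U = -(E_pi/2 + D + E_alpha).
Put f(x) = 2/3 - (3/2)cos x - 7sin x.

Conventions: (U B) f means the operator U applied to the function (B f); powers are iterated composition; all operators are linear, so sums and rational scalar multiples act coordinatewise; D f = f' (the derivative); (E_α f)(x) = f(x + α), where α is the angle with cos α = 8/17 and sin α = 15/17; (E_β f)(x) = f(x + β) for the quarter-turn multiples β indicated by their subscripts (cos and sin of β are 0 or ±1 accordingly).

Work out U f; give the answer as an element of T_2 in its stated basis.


E_pi/2 f = 2/3 - 7cos x + (3/2)sin x
D f = -7cos x + (3/2)sin x
E_alpha f = 2/3 - (117/17)cos x - (67/34)sin x
(E_pi/2 + D + E_alpha) f = 4/3 - (355/17)cos x + (35/34)sin x
(-(E_pi/2 + D + E_alpha)) f = -4/3 + (355/17)cos x - (35/34)sin x

the result is g(x) = -4/3 + (355/17)cos x - (35/34)sin x


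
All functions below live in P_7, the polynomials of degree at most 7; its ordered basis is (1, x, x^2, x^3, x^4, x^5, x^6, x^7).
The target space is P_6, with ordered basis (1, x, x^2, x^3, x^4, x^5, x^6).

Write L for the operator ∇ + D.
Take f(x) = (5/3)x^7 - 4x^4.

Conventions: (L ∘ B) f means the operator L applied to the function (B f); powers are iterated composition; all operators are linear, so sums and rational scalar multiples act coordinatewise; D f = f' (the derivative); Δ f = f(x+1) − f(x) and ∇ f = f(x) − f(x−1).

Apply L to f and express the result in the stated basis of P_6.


the result is g(x) = (70/3)x^6 - 35x^5 + (175/3)x^4 - (271/3)x^3 + 59x^2 - (83/3)x + 17/3

∇ f = (35/3)x^6 - 35x^5 + (175/3)x^4 - (223/3)x^3 + 59x^2 - (83/3)x + 17/3
D f = (35/3)x^6 - 16x^3
(∇ + D) f = (70/3)x^6 - 35x^5 + (175/3)x^4 - (271/3)x^3 + 59x^2 - (83/3)x + 17/3


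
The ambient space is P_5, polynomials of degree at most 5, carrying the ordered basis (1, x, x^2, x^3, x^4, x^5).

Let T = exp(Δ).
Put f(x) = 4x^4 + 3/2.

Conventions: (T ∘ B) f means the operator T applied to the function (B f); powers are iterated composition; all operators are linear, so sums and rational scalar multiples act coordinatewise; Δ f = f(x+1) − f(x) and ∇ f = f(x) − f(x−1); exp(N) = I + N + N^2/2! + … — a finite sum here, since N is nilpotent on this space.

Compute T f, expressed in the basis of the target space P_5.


order-1 term: 16x^3 + 24x^2 + 16x + 4
order-2 term: 24x^2 + 48x + 28
order-3 term: 16x + 24
order-4 term: 4
the series for exp(Δ) f terminates at order 4
exp(Δ) f = 4x^4 + 16x^3 + 48x^2 + 80x + 123/2

g(x) = 4x^4 + 16x^3 + 48x^2 + 80x + 123/2


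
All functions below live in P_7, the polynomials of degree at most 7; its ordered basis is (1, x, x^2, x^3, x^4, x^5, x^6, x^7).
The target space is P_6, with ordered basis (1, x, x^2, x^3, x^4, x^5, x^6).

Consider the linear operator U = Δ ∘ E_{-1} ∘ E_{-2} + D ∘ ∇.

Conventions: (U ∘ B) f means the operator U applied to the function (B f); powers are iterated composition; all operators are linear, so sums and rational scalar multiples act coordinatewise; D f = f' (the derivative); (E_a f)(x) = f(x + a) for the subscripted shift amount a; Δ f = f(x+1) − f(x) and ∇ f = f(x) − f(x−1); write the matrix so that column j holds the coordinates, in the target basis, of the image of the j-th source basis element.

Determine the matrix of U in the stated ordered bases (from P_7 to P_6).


the matrix is [[0, 1, -3, 16, -61, 206, -659, 2052]; [0, 0, 2, -9, 64, -305, 1236, -4613]; [0, 0, 0, 3, -18, 160, -915, 4326]; [0, 0, 0, 0, 4, -30, 320, -2135]; [0, 0, 0, 0, 0, 5, -45, 560]; [0, 0, 0, 0, 0, 0, 6, -63]; [0, 0, 0, 0, 0, 0, 0, 7]] (rows listed top to bottom)

image of 1: 0
image of x: 1
image of x^2: 2x - 3
image of x^3: 3x^2 - 9x + 16
image of x^4: 4x^3 - 18x^2 + 64x - 61
image of x^5: 5x^4 - 30x^3 + 160x^2 - 305x + 206
image of x^6: 6x^5 - 45x^4 + 320x^3 - 915x^2 + 1236x - 659
image of x^7: 7x^6 - 63x^5 + 560x^4 - 2135x^3 + 4326x^2 - 4613x + 2052
each image's coordinates form column j of the matrix


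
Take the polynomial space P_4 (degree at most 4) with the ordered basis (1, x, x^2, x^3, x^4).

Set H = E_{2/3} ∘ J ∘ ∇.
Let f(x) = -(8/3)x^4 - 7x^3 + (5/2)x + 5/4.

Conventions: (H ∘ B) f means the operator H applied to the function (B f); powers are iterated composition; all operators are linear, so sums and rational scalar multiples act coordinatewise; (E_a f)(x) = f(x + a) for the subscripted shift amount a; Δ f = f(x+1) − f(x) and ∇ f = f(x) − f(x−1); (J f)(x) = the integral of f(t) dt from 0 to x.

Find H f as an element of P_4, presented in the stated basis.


∇ f = -(32/3)x^3 - 5x^2 + (31/3)x - 11/6
J ∇ f = -(8/3)x^4 - (5/3)x^3 + (31/6)x^2 - (11/6)x
E_{2/3} J ∇ f = -(8/3)x^4 - (79/9)x^3 - (95/18)x^2 - (53/162)x + 13/243

the result is g(x) = -(8/3)x^4 - (79/9)x^3 - (95/18)x^2 - (53/162)x + 13/243


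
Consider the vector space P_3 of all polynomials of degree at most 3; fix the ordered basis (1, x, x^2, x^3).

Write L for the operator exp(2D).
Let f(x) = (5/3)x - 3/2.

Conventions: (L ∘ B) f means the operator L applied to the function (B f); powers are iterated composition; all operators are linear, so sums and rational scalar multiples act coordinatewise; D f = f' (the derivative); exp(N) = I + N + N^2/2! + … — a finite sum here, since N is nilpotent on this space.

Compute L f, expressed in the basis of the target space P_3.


the result is g(x) = (5/3)x + 11/6

order-1 term: 10/3
the series for exp(2D) f terminates at order 1
exp(2D) f = (5/3)x + 11/6


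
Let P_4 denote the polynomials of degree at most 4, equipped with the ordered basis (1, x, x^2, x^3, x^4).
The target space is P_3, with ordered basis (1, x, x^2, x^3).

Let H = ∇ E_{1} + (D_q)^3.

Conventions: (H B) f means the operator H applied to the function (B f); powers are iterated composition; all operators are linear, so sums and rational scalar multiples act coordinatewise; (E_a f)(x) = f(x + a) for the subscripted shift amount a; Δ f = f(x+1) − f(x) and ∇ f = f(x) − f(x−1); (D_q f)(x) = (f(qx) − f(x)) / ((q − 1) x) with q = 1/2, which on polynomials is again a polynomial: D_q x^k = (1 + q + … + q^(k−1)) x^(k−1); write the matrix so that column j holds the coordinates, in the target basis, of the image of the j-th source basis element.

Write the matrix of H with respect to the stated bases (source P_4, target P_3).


the matrix is [[0, 1, 1, 29/8, 1]; [0, 0, 2, 3, 571/64]; [0, 0, 0, 3, 6]; [0, 0, 0, 0, 4]] (rows listed top to bottom)

image of 1: 0
image of x: 1
image of x^2: 2x + 1
image of x^3: 3x^2 + 3x + 29/8
image of x^4: 4x^3 + 6x^2 + (571/64)x + 1
each image's coordinates form column j of the matrix


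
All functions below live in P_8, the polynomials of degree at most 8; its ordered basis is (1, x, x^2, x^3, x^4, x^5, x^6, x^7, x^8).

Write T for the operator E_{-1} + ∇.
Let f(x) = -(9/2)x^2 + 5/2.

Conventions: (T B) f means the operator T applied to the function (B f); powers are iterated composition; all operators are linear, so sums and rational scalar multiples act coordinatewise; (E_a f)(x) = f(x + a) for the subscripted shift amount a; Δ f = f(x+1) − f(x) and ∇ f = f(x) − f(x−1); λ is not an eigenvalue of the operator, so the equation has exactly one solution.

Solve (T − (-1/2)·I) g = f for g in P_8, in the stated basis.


write g with unknown coordinates in the stated basis and equate coefficients in (T − (-1/2)·I) g = f
solving from the highest basis element down gives g = -3x^2 + 5/3
check: T g = -3x^2 + 5/3
so T g − (-1/2)·g = -(9/2)x^2 + 5/2 = f ✓

the image equals g(x) = -3x^2 + 5/3


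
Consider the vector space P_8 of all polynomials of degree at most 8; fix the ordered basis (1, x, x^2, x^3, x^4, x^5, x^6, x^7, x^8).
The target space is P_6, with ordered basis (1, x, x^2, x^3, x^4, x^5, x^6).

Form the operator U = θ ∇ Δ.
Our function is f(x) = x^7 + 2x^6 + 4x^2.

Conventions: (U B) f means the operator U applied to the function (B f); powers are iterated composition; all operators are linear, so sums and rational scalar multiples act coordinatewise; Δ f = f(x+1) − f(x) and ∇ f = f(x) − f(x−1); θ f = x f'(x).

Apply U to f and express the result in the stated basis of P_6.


the image equals g(x) = 210x^5 + 240x^4 + 210x^3 + 120x^2 + 14x

Δ f = 7x^6 + 33x^5 + 65x^4 + 75x^3 + 51x^2 + 27x + 7
∇ Δ f = 42x^5 + 60x^4 + 70x^3 + 60x^2 + 14x + 12
θ ∇ Δ f = 210x^5 + 240x^4 + 210x^3 + 120x^2 + 14x


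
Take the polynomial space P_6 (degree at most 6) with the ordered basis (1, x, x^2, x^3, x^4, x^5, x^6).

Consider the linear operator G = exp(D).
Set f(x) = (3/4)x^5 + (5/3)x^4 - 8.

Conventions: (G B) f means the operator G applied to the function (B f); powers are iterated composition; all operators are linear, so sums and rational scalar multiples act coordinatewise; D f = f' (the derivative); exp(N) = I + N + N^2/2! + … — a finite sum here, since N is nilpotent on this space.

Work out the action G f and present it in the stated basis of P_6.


g(x) = (3/4)x^5 + (65/12)x^4 + (85/6)x^3 + (35/2)x^2 + (125/12)x - 67/12

order-1 term: (15/4)x^4 + (20/3)x^3
order-2 term: (15/2)x^3 + 10x^2
order-3 term: (15/2)x^2 + (20/3)x
order-4 term: (15/4)x + 5/3
order-5 term: 3/4
the series for exp(D) f terminates at order 5
exp(D) f = (3/4)x^5 + (65/12)x^4 + (85/6)x^3 + (35/2)x^2 + (125/12)x - 67/12


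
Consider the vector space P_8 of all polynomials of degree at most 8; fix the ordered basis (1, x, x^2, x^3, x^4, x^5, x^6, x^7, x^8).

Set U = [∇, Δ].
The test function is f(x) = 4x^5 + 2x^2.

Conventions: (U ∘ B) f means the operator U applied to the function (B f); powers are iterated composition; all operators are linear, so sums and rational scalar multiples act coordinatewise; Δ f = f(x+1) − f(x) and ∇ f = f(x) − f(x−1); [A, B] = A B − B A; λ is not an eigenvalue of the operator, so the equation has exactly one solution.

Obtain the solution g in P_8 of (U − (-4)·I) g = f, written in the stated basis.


the result is g(x) = x^5 + (1/2)x^2

write g with unknown coordinates in the stated basis and equate coefficients in (U − (-4)·I) g = f
solving from the highest basis element down gives g = x^5 + (1/2)x^2
check: U g = 0
so U g − (-4)·g = 4x^5 + 2x^2 = f ✓


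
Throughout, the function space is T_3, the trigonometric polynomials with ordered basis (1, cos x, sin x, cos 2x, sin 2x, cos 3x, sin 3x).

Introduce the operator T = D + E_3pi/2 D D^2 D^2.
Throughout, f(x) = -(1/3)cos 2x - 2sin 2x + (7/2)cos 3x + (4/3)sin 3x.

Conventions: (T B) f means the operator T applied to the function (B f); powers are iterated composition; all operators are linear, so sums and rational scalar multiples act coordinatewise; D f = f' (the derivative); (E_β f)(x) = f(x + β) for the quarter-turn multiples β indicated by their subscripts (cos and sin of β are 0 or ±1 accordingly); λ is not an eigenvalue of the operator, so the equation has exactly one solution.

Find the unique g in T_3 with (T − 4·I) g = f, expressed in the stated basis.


write g with unknown coordinates in the stated basis and equate coefficients in (T − 4·I) g = f
solving from the highest basis element down gives g = -(44/687)cos 2x + (9/458)sin 2x - (1737/122036)cos 3x - (1913/366108)sin 3x
check: T g = -(135/229)cos 2x - (440/229)sin 2x + (210089/61018)cos 3x + (40041/30509)sin 3x
so T g − 4·g = -(1/3)cos 2x - 2sin 2x + (7/2)cos 3x + (4/3)sin 3x = f ✓

the image equals g(x) = -(44/687)cos 2x + (9/458)sin 2x - (1737/122036)cos 3x - (1913/366108)sin 3x


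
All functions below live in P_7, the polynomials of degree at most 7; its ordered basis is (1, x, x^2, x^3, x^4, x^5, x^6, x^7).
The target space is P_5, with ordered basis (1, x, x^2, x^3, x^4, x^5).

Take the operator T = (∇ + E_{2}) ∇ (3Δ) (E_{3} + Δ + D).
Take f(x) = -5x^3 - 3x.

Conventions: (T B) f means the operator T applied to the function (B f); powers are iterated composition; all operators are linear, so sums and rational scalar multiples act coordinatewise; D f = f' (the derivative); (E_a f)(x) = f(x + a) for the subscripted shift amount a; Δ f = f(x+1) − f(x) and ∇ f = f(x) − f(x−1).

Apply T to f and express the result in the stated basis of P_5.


E_{3} f = -5x^3 - 45x^2 - 138x - 144
Δ f = -15x^2 - 15x - 8
D f = -15x^2 - 3
(E_{3} + Δ + D) f = -5x^3 - 75x^2 - 153x - 155
Δ (E_{3} + Δ + D) f = -15x^2 - 165x - 233
(3Δ) (E_{3} + Δ + D) f = -45x^2 - 495x - 699
∇ (3Δ) (E_{3} + Δ + D) f = -90x - 450
∇ ∇ (3Δ) (E_{3} + Δ + D) f = -90
E_{2} ∇ (3Δ) (E_{3} + Δ + D) f = -90x - 630
(∇ + E_{2}) ∇ (3Δ) (E_{3} + Δ + D) f = -90x - 720

the image equals g(x) = -90x - 720


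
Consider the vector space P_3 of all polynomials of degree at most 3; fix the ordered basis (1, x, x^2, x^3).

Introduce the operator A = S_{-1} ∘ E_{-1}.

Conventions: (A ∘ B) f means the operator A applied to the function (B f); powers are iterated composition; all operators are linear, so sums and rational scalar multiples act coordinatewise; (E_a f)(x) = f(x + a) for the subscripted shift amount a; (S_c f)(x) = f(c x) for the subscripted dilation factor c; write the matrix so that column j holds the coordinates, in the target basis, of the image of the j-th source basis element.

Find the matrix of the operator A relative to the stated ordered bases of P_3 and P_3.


the matrix is [[1, -1, 1, -1]; [0, -1, 2, -3]; [0, 0, 1, -3]; [0, 0, 0, -1]] (rows listed top to bottom)

image of 1: 1
image of x: -x - 1
image of x^2: x^2 + 2x + 1
image of x^3: -x^3 - 3x^2 - 3x - 1
each image's coordinates form column j of the matrix


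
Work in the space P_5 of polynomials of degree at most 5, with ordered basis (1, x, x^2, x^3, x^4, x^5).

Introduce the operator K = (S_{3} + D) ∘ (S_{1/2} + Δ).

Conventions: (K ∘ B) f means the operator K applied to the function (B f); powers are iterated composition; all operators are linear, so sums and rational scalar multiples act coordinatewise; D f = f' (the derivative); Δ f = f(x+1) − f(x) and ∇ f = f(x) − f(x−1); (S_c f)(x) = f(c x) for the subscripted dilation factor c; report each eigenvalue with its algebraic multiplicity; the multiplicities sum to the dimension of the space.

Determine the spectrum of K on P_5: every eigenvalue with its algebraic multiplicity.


image of 1: 1
image of x: (3/2)x + 3/2
image of x^2: (9/4)x^2 + (13/2)x + 3
image of x^3: (27/8)x^3 + (219/8)x^2 + 15x + 4
image of x^4: (81/16)x^4 + (433/4)x^3 + 66x^2 + 24x + 5
image of x^5: (243/32)x^5 + (12965/32)x^4 + 290x^3 + 120x^2 + 35x + 6
the matrix is upper triangular; its diagonal is (1, 3/2, 9/4, 27/8, 81/16, 243/32)
for a triangular matrix the eigenvalues are the diagonal entries, with algebraic multiplicity their repetition count

λ = 1 (multiplicity 1), λ = 3/2 (multiplicity 1), λ = 9/4 (multiplicity 1), λ = 27/8 (multiplicity 1), λ = 81/16 (multiplicity 1), λ = 243/32 (multiplicity 1)


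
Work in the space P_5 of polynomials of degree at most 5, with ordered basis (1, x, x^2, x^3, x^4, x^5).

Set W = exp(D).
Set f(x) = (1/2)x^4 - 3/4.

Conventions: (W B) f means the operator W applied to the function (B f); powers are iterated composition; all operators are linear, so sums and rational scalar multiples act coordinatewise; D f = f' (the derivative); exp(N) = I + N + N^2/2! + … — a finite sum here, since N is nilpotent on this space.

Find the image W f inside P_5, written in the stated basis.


the image equals g(x) = (1/2)x^4 + 2x^3 + 3x^2 + 2x - 1/4

order-1 term: 2x^3
order-2 term: 3x^2
order-3 term: 2x
order-4 term: 1/2
the series for exp(D) f terminates at order 4
exp(D) f = (1/2)x^4 + 2x^3 + 3x^2 + 2x - 1/4


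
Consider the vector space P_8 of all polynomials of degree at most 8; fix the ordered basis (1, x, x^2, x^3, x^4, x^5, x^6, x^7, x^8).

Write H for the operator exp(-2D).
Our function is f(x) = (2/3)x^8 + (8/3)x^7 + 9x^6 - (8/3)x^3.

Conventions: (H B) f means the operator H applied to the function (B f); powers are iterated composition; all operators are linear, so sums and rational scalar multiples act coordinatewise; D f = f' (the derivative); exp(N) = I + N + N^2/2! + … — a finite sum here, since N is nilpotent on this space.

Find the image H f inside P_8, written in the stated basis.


order-1 term: -(32/3)x^7 - (112/3)x^6 - 108x^5 + 16x^2
order-2 term: (224/3)x^6 + 224x^5 + 540x^4 - 32x
order-3 term: -(896/3)x^5 - (2240/3)x^4 - 1440x^3 + 64/3
order-4 term: (2240/3)x^4 + (4480/3)x^3 + 2160x^2
order-5 term: -(3584/3)x^3 - 1792x^2 - 1728x
order-6 term: (3584/3)x^2 + (3584/3)x + 576
order-7 term: -(2048/3)x - 1024/3
order-8 term: 512/3
the series for exp(-2D) f terminates at order 8
exp(-2D) f = (2/3)x^8 - 8x^7 + (139/3)x^6 - (548/3)x^5 + 540x^4 - 1144x^3 + (4736/3)x^2 - 1248x + 1280/3

the image equals g(x) = (2/3)x^8 - 8x^7 + (139/3)x^6 - (548/3)x^5 + 540x^4 - 1144x^3 + (4736/3)x^2 - 1248x + 1280/3


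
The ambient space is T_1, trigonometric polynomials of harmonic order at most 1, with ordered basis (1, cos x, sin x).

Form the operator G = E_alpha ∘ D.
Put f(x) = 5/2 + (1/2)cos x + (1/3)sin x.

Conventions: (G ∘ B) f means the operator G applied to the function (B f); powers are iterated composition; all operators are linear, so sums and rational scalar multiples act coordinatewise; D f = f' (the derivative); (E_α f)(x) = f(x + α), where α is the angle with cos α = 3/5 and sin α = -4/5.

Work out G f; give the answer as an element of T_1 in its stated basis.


the image equals g(x) = (3/5)cos x - (1/30)sin x

D f = (1/3)cos x - (1/2)sin x
E_alpha D f = (3/5)cos x - (1/30)sin x


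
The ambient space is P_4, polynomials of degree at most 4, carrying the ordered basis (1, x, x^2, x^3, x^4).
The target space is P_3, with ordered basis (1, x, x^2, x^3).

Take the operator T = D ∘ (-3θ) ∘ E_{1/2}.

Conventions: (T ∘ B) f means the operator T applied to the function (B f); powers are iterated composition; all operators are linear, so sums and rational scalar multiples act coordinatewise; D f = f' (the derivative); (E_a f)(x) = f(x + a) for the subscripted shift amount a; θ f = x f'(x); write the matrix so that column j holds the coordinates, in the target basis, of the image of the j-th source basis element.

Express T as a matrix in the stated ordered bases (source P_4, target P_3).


image of 1: 0
image of x: -3
image of x^2: -12x - 3
image of x^3: -27x^2 - 18x - 9/4
image of x^4: -48x^3 - 54x^2 - 18x - 3/2
each image's coordinates form column j of the matrix

the matrix is [[0, -3, -3, -9/4, -3/2]; [0, 0, -12, -18, -18]; [0, 0, 0, -27, -54]; [0, 0, 0, 0, -48]] (rows listed top to bottom)


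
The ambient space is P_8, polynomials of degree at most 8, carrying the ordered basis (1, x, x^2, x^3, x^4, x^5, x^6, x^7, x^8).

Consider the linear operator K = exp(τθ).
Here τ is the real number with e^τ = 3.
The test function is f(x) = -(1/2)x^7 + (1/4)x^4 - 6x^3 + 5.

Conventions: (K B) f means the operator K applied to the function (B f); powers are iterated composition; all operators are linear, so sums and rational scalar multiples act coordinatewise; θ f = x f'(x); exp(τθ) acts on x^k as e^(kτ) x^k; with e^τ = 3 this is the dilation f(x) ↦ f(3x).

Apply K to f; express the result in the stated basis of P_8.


exp(τθ) x^k = e^(kτ) x^k; with e^τ = 3 this sends x^k to 3^k x^k
x^3 ↦ 27 x^3
x^4 ↦ 81 x^4
x^7 ↦ 2187 x^7
applying this coordinatewise to f: exp(τθ) f = -(2187/2)x^7 + (81/4)x^4 - 162x^3 + 5

g(x) = -(2187/2)x^7 + (81/4)x^4 - 162x^3 + 5


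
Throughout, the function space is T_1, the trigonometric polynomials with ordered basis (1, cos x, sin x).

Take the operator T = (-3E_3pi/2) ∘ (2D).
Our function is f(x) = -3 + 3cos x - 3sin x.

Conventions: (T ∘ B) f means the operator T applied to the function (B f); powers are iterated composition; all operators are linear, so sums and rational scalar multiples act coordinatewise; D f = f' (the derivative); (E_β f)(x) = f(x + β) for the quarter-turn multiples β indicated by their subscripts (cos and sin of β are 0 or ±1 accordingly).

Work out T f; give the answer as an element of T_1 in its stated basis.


D f = -3cos x - 3sin x
(2D) f = -6cos x - 6sin x
E_3pi/2 (2D) f = 6cos x - 6sin x
(-3E_3pi/2) (2D) f = -18cos x + 18sin x

the image equals g(x) = -18cos x + 18sin x


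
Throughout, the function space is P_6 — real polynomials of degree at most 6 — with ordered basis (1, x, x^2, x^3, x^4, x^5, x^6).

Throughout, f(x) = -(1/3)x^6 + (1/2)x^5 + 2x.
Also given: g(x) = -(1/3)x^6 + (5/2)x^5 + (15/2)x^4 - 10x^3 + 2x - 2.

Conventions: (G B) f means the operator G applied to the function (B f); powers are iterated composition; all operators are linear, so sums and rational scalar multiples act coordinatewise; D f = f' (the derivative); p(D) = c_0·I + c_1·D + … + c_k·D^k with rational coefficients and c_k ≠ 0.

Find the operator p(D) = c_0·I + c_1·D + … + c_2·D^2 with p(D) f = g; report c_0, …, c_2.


c_0 = 1, c_1 = -1, c_2 = -1

D^0 f = -(1/3)x^6 + (1/2)x^5 + 2x
D^1 f = -2x^5 + (5/2)x^4 + 2
D^2 f = -10x^4 + 10x^3
matching coefficients of g against c_0 f + c_1 Df + … from the top degree down determines the c_i
solution: c_0 = 1, c_1 = -1, c_2 = -1


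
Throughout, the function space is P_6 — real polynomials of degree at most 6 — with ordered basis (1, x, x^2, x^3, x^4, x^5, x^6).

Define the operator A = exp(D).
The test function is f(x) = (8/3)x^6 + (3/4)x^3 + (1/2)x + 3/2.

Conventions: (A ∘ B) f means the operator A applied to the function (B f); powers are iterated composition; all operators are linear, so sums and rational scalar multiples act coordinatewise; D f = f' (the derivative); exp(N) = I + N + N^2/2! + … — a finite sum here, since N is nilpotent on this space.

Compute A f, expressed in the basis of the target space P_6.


the result is g(x) = (8/3)x^6 + 16x^5 + 40x^4 + (649/12)x^3 + (169/4)x^2 + (75/4)x + 65/12

order-1 term: 16x^5 + (9/4)x^2 + 1/2
order-2 term: 40x^4 + (9/4)x
order-3 term: (160/3)x^3 + 3/4
order-4 term: 40x^2
order-5 term: 16x
order-6 term: 8/3
the series for exp(D) f terminates at order 6
exp(D) f = (8/3)x^6 + 16x^5 + 40x^4 + (649/12)x^3 + (169/4)x^2 + (75/4)x + 65/12


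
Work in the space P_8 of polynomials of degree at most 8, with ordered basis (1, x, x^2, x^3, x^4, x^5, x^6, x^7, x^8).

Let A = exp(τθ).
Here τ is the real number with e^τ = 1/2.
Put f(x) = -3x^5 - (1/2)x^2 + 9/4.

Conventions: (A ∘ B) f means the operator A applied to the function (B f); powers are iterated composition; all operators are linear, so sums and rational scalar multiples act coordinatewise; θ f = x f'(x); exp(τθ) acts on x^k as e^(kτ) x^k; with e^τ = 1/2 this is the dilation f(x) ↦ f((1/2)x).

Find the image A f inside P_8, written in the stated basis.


exp(τθ) x^k = e^(kτ) x^k; with e^τ = 1/2 this sends x^k to (1/2)^k x^k
x^2 ↦ 1/4 x^2
x^5 ↦ 1/32 x^5
applying this coordinatewise to f: exp(τθ) f = -(3/32)x^5 - (1/8)x^2 + 9/4

g(x) = -(3/32)x^5 - (1/8)x^2 + 9/4


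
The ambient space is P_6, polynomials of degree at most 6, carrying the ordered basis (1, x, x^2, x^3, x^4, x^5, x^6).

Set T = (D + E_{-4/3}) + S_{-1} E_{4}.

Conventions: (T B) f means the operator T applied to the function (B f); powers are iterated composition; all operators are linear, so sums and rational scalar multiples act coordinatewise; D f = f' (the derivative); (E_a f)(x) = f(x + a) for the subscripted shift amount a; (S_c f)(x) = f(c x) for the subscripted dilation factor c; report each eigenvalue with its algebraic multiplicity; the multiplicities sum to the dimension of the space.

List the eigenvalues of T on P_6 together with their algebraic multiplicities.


image of 1: 2
image of x: 11/3
image of x^2: 2x^2 - (26/3)x + 160/9
image of x^3: 11x^2 - (128/3)x + 1664/27
image of x^4: 2x^4 - (52/3)x^3 + (320/3)x^2 - (7168/27)x + 20992/81
image of x^5: (55/3)x^4 - (1280/9)x^3 + (16640/27)x^2 - (102400/81)x + 247808/243
image of x^6: 2x^6 - 26x^5 + (800/3)x^4 - (35840/27)x^3 + (104960/27)x^2 - (499712/81)x + 2990080/729
the matrix is upper triangular; its diagonal is (2, 0, 2, 0, 2, 0, 2)
for a triangular matrix the eigenvalues are the diagonal entries, with algebraic multiplicity their repetition count

λ = 0 (multiplicity 3), λ = 2 (multiplicity 4)


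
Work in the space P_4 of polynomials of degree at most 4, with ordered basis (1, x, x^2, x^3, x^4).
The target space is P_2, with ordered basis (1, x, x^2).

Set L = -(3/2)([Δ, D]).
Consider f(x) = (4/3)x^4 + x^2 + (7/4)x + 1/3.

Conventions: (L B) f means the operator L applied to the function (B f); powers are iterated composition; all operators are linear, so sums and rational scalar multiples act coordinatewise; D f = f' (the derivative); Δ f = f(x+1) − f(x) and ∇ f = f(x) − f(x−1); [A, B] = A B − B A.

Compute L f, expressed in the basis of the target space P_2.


D f = (16/3)x^3 + 2x + 7/4
Δ D f = 16x^2 + 16x + 22/3
Δ f = (16/3)x^3 + 8x^2 + (22/3)x + 49/12
D Δ f = 16x^2 + 16x + 22/3
[Δ, D] f = 0
(-(3/2)([Δ, D])) f = 0

the image equals g(x) = 0


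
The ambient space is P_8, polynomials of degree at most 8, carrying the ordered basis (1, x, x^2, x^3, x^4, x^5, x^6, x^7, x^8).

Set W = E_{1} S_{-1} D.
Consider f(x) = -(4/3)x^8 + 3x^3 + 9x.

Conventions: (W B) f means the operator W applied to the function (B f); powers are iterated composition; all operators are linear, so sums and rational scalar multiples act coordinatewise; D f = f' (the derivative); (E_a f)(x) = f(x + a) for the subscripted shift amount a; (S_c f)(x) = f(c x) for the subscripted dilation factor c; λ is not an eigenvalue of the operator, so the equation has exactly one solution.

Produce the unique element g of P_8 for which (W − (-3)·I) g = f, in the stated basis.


write g with unknown coordinates in the stated basis and equate coefficients in (W − (-3)·I) g = f
solving from the highest basis element down gives g = -(4/9)x^8 - (32/27)x^7 - (448/81)x^6 - (1568/81)x^5 - (5600/243)x^4 + (1849/729)x^3 + (3527/729)x^2 - (19655/2187)x - 27952/6561
check: W g = (32/9)x^7 + (448/27)x^6 + (1568/27)x^5 + (5600/81)x^4 - (1120/243)x^3 - (3527/243)x^2 + (26216/729)x + 27952/2187
so W g − (-3)·g = -(4/3)x^8 + 3x^3 + 9x = f ✓

the result is g(x) = -(4/9)x^8 - (32/27)x^7 - (448/81)x^6 - (1568/81)x^5 - (5600/243)x^4 + (1849/729)x^3 + (3527/729)x^2 - (19655/2187)x - 27952/6561


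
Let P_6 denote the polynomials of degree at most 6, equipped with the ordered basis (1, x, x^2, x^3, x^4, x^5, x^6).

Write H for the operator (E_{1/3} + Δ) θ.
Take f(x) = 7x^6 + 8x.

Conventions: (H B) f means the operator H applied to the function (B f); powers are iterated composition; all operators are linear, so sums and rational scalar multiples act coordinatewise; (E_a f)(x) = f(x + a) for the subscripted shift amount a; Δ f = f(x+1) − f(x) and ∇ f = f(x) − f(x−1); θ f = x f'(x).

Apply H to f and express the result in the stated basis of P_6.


θ f = 42x^6 + 8x
E_{1/3} θ f = 42x^6 + 84x^5 + 70x^4 + (280/9)x^3 + (70/9)x^2 + (244/27)x + 662/243
Δ θ f = 252x^5 + 630x^4 + 840x^3 + 630x^2 + 252x + 50
(E_{1/3} + Δ) θ f = 42x^6 + 336x^5 + 700x^4 + (7840/9)x^3 + (5740/9)x^2 + (7048/27)x + 12812/243

the image equals g(x) = 42x^6 + 336x^5 + 700x^4 + (7840/9)x^3 + (5740/9)x^2 + (7048/27)x + 12812/243


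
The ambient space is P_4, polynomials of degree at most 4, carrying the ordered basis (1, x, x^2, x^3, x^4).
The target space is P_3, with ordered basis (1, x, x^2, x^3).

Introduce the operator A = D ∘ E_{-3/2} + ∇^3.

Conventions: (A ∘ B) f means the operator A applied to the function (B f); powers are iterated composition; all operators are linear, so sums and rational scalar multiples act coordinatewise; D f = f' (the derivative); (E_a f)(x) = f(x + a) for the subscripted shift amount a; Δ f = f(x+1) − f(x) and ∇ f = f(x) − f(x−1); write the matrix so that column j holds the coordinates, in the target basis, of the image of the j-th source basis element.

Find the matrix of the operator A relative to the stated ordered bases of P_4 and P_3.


the matrix is [[0, 1, -3, 51/4, -99/2]; [0, 0, 2, -9, 51]; [0, 0, 0, 3, -18]; [0, 0, 0, 0, 4]] (rows listed top to bottom)

image of 1: 0
image of x: 1
image of x^2: 2x - 3
image of x^3: 3x^2 - 9x + 51/4
image of x^4: 4x^3 - 18x^2 + 51x - 99/2
each image's coordinates form column j of the matrix


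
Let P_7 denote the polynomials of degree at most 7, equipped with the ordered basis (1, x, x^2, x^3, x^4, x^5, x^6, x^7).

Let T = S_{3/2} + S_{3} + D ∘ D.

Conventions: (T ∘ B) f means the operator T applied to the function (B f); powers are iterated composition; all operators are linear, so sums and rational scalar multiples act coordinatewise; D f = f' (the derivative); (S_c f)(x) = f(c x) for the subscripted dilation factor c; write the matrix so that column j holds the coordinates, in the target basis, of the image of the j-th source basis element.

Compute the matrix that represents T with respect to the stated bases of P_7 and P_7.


the matrix is [[2, 0, 2, 0, 0, 0, 0, 0]; [0, 9/2, 0, 6, 0, 0, 0, 0]; [0, 0, 45/4, 0, 12, 0, 0, 0]; [0, 0, 0, 243/8, 0, 20, 0, 0]; [0, 0, 0, 0, 1377/16, 0, 30, 0]; [0, 0, 0, 0, 0, 8019/32, 0, 42]; [0, 0, 0, 0, 0, 0, 47385/64, 0]; [0, 0, 0, 0, 0, 0, 0, 282123/128]] (rows listed top to bottom)

image of 1: 2
image of x: (9/2)x
image of x^2: (45/4)x^2 + 2
image of x^3: (243/8)x^3 + 6x
image of x^4: (1377/16)x^4 + 12x^2
image of x^5: (8019/32)x^5 + 20x^3
image of x^6: (47385/64)x^6 + 30x^4
image of x^7: (282123/128)x^7 + 42x^5
each image's coordinates form column j of the matrix


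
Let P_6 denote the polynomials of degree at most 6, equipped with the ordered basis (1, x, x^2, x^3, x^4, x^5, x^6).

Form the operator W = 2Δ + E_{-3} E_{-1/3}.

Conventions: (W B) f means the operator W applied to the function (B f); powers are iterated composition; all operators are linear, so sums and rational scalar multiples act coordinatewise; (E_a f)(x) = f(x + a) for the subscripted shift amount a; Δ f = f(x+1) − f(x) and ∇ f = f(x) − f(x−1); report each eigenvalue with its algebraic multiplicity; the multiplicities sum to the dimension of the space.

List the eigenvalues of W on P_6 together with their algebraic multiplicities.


image of 1: 1
image of x: x - 4/3
image of x^2: x^2 - (8/3)x + 118/9
image of x^3: x^3 - 4x^2 + (118/3)x - 946/27
image of x^4: x^4 - (16/3)x^3 + (236/3)x^2 - (3784/27)x + 10162/81
image of x^5: x^5 - (20/3)x^4 + (1180/9)x^3 - (9460/27)x^2 + (50810/81)x - 99514/243
image of x^6: x^6 - 8x^5 + (590/3)x^4 - (18920/27)x^3 + (50810/27)x^2 - (199028/81)x + 1001458/729
the matrix is upper triangular; its diagonal is (1, 1, 1, 1, 1, 1, 1)
for a triangular matrix the eigenvalues are the diagonal entries, with algebraic multiplicity their repetition count

λ = 1 (multiplicity 7)


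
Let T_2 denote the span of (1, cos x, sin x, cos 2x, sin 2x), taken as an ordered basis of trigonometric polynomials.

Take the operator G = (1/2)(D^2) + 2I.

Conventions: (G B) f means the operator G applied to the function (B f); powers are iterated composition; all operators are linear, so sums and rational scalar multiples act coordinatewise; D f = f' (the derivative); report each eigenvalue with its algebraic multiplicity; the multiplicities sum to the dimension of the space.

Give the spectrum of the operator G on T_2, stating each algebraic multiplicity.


image of 1: 2
image of cos x: (3/2)cos x
image of sin x: (3/2)sin x
image of cos 2x: 0
image of sin 2x: 0
the matrix is diagonal; its diagonal is (2, 3/2, 3/2, 0, 0)
for a triangular matrix the eigenvalues are the diagonal entries, with algebraic multiplicity their repetition count

λ = 0 (multiplicity 2), λ = 3/2 (multiplicity 2), λ = 2 (multiplicity 1)


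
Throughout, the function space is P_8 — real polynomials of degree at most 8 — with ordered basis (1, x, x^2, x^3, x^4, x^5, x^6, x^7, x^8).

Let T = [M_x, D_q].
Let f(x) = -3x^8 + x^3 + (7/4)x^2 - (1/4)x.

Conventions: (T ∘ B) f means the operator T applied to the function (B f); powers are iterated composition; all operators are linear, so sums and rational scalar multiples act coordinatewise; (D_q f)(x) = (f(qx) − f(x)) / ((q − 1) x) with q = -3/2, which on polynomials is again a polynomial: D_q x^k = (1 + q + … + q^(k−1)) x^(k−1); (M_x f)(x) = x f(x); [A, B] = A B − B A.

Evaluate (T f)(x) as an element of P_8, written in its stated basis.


D_q f = (3783/128)x^7 + (7/4)x^2 - (7/8)x - 1/4
M_x D_q f = (3783/128)x^8 + (7/4)x^3 - (7/8)x^2 - (1/4)x
M_x f = -3x^9 + x^4 + (7/4)x^3 - (1/4)x^2
D_q M_x f = -(12117/256)x^8 - (13/8)x^3 + (49/16)x^2 + (1/8)x
[M_x, D_q] f = (19683/256)x^8 + (27/8)x^3 - (63/16)x^2 - (3/8)x

g(x) = (19683/256)x^8 + (27/8)x^3 - (63/16)x^2 - (3/8)x


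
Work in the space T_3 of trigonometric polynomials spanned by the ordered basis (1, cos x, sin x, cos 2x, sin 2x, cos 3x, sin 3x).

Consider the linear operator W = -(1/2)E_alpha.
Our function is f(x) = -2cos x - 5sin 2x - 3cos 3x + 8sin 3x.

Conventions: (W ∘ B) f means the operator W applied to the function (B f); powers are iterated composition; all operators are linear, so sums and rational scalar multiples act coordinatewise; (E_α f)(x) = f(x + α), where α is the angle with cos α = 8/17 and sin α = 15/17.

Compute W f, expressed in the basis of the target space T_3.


the result is g(x) = (8/17)cos x - (15/17)sin x + (600/289)cos 2x - (805/578)sin 2x - (5352/4913)cos 3x + (40589/9826)sin 3x

E_alpha f = -(16/17)cos x + (30/17)sin x - (1200/289)cos 2x + (805/289)sin 2x + (10704/4913)cos 3x - (40589/4913)sin 3x
(-(1/2)E_alpha) f = (8/17)cos x - (15/17)sin x + (600/289)cos 2x - (805/578)sin 2x - (5352/4913)cos 3x + (40589/9826)sin 3x
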